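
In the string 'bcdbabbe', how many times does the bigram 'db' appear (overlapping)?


Scanning 'bcdbabbe' for bigram 'db':
  Position 0: 'bc' -> no
  Position 1: 'cd' -> no
  Position 2: 'db' -> MATCH
  Position 3: 'ba' -> no
  Position 4: 'ab' -> no
  Position 5: 'bb' -> no
  Position 6: 'be' -> no
Total matches: 1

1


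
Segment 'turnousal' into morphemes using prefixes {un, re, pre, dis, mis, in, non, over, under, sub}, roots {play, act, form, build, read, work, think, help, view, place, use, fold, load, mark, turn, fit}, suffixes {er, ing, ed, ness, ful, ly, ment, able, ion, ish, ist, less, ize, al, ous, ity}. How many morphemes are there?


Segmenting 'turnousal' against the inventory:
  'turn' -> root (morpheme 1)
  'ous' -> suffix (morpheme 2)
  'al' -> suffix (morpheme 3)
Total morphemes: 3

3


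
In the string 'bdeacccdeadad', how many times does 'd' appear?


Scanning 'bdeacccdeadad' for 'd':
  Position 1: 'd' -> MATCH (count: 1)
  Position 7: 'd' -> MATCH (count: 2)
  Position 10: 'd' -> MATCH (count: 3)
  Position 12: 'd' -> MATCH (count: 4)
Total occurrences of 'd': 4

4


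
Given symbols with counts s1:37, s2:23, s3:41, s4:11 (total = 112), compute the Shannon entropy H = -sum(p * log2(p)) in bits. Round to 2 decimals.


Computing entropy H = -sum(p_i * log2(p_i)):
  s1: p = 37/112 = 0.3304, -p*log2(p) = 0.5279
  s2: p = 23/112 = 0.2054, -p*log2(p) = 0.4690
  s3: p = 41/112 = 0.3661, -p*log2(p) = 0.5307
  s4: p = 11/112 = 0.0982, -p*log2(p) = 0.3288
H = sum of terms = 1.8564
Rounded to 2 decimals: 1.86

1.86


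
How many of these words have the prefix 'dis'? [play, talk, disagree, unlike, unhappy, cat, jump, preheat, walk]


Checking each word for prefix 'dis':
  'play' -> no (count: 0)
  'talk' -> no (count: 0)
  'disagree' -> YES, starts with 'dis' (count: 1)
  'unlike' -> no (count: 1)
  'unhappy' -> no (count: 1)
  'cat' -> no (count: 1)
  'jump' -> no (count: 1)
  'preheat' -> no (count: 1)
  'walk' -> no (count: 1)
Total with prefix 'dis': 1

1


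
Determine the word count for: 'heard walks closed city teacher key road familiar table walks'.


Counting words by splitting on spaces:
  Word 1: 'heard'
  Word 2: 'walks'
  Word 3: 'closed'
  Word 4: 'city'
  Word 5: 'teacher'
  Word 6: 'key'
  Word 7: 'road'
  Word 8: 'familiar'
  Word 9: 'table'
  Word 10: 'walks'
Total words: 10

10


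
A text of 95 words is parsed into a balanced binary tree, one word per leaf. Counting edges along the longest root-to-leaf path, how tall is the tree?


In a balanced binary tree with n leaves the deepest leaf is ceil(log2(n)) edges below the root.
log2(95) = 6.5699
ceil(6.5699) = 7
height (edges) = 7

7


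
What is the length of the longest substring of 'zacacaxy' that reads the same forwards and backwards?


Scanning 'zacacaxy' for palindromic substrings.
Substring at positions 1-5: 'acaca'.
Check: reverse('acaca') = 'acaca' -> palindrome confirmed.
Neighbouring characters ('z' / 'x') break symmetry, so it cannot extend further.
No longer palindromic substring exists; longest length = 5

5


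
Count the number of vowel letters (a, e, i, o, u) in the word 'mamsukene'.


Scanning each character of 'mamsukene':
  Position 1: 'm' -> consonant (running count: 0)
  Position 2: 'a' -> vowel (running count: 1)
  Position 3: 'm' -> consonant (running count: 1)
  Position 4: 's' -> consonant (running count: 1)
  Position 5: 'u' -> vowel (running count: 2)
  Position 6: 'k' -> consonant (running count: 2)
  Position 7: 'e' -> vowel (running count: 3)
  Position 8: 'n' -> consonant (running count: 3)
  Position 9: 'e' -> vowel (running count: 4)
Total vowels: 4

4


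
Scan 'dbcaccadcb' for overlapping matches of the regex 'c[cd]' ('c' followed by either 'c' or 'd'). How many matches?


Pattern: c[cd] means 'c' followed by either 'c' or 'd'.
Scanning 'dbcaccadcb' position-by-position:
  Pos 0: window 'db' -> no
  Pos 1: window 'bc' -> no
  Pos 2: window 'ca' -> no
  Pos 3: window 'ac' -> no
  Pos 4: window 'cc' -> MATCH
  Pos 5: window 'ca' -> no
  Pos 6: window 'ad' -> no
  Pos 7: window 'dc' -> no
  Pos 8: window 'cb' -> no
  Pos 9: window 'b' -> no
Total matches: 1

1


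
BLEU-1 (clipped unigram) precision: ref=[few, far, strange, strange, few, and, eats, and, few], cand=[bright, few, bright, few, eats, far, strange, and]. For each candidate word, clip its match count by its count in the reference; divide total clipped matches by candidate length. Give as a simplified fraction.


Reference word counts: {'and': 2, 'eats': 1, 'far': 1, 'few': 3, 'strange': 2}
Checking each candidate word (with clipping):
  'bright' -> not in reference -> no match (matches: 0)
  'few' -> in reference (ref count 3, used 1/3) -> match (matches: 1)
  'bright' -> not in reference -> no match (matches: 1)
  'few' -> in reference (ref count 3, used 2/3) -> match (matches: 2)
  'eats' -> in reference (ref count 1, used 1/1) -> match (matches: 3)
  'far' -> in reference (ref count 1, used 1/1) -> match (matches: 4)
  'strange' -> in reference (ref count 2, used 1/2) -> match (matches: 5)
  'and' -> in reference (ref count 2, used 1/2) -> match (matches: 6)
Clipped matches: 6, Candidate length: 8
Precision = 6/8 = 3/4

3/4


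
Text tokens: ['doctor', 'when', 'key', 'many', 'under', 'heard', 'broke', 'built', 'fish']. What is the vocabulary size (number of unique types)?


Listing all tokens and tracking unique types:
  Token 1: 'doctor' -> NEW (unique so far: 1)
  Token 2: 'when' -> NEW (unique so far: 2)
  Token 3: 'key' -> NEW (unique so far: 3)
  Token 4: 'many' -> NEW (unique so far: 4)
  Token 5: 'under' -> NEW (unique so far: 5)
  Token 6: 'heard' -> NEW (unique so far: 6)
  Token 7: 'broke' -> NEW (unique so far: 7)
  Token 8: 'built' -> NEW (unique so far: 8)
  Token 9: 'fish' -> NEW (unique so far: 9)
Unique types: ('broke', 'built', 'doctor', 'fish', 'heard', 'key', 'many', 'under', 'when')
Vocabulary size: 9

9


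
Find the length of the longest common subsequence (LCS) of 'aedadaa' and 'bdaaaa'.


DP table for LCS of 'aedadaa' and 'bdaaaa':
       b  d  a  a  a  a
    0  0  0  0  0  0  0
  a 0  0  0  1  1  1  1
  e 0  0  0  1  1  1  1
  d 0  0  1  1  1  1  1
  a 0  0  1  2  2  2  2
  d 0  0  1  2  2  2  2
  a 0  0  1  2  3  3  3
  a 0  0  1  2  3  4  4
LCS: 'aaaa'
LCS length = 4

4


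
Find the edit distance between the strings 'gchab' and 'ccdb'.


Building DP table for s1='gchab' (len 5) and s2='ccdb' (len 4):
       c  c  d  b
    0  1  2  3  4
  g 1  1  2  3  4
  c 2  1  1  2  3
  h 3  2  2  2  3
  a 4  3  3  3  3
  b 5  4  4  4  3
Edit distance = dp[5][4] = 3

3


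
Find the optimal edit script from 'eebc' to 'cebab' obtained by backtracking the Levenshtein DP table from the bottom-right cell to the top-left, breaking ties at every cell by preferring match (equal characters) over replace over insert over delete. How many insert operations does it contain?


Edit distance = 3. Backtracking from cell (4, 5) with preference match > replace > insert > delete,
then listing the resulting alignment 'eebc' -> 'cebab' left to right:
  Step 1: replace e->c
  Step 2: keep 'e'
  Step 3: keep 'b'
  Step 4: insert 'a' [insertion #1]
  Step 5: replace c->b
Total insertions: 1

1


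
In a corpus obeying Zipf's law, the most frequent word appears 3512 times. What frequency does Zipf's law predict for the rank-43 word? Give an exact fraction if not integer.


Zipf's law: freq(rank) = f1 / rank
f1 = 3512, rank = 43
freq = 3512 / 43
GCD(3512, 43) = 1
Simplified: 3512/43

3512/43


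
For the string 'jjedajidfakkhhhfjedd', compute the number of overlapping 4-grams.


String 'jjedajidfakkhhhfjedd' has length L = 20.
Number of overlapping n-grams = L - n + 1
Substituting: 20 - 4 + 1 = 17

17


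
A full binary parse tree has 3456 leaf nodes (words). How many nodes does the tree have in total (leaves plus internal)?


Leaf nodes (terminals): 3456
Internal nodes = n - 1 = 3456 - 1 = 3455
Total = leaves + internal = 3456 + 3455 = 6911

6911


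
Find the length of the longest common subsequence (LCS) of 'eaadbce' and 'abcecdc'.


DP table for LCS of 'eaadbce' and 'abcecdc':
       a  b  c  e  c  d  c
    0  0  0  0  0  0  0  0
  e 0  0  0  0  1  1  1  1
  a 0  1  1  1  1  1  1  1
  a 0  1  1  1  1  1  1  1
  d 0  1  1  1  1  1  2  2
  b 0  1  2  2  2  2  2  2
  c 0  1  2  3  3  3  3  3
  e 0  1  2  3  4  4  4  4
LCS: 'abce'
LCS length = 4

4


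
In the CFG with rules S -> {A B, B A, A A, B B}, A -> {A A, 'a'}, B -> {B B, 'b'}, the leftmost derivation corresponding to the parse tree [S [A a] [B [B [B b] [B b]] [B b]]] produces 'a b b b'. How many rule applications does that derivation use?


Every bracketed nonterminal node [X ...] in the tree is produced by exactly one rule application.
Reading the tree off as a leftmost derivation:
  Step 1: S  =>  A B   (applied S -> A B)
  Step 2: A B  =>  a B   (applied A -> a)
  Step 3: a B  =>  a B B   (applied B -> B B)
  Step 4: a B B  =>  a B B B   (applied B -> B B)
  Step 5: a B B B  =>  a b B B   (applied B -> b)
  Step 6: a b B B  =>  a b b B   (applied B -> b)
  Step 7: a b b B  =>  a b b b   (applied B -> b)
Final yield: a b b b
Total rewrite steps: 7

7


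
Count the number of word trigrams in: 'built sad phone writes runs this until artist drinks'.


Word trigrams from [9] words:
  Trigram 1: (built sad phone)
  Trigram 2: (sad phone writes)
  Trigram 3: (phone writes runs)
  Trigram 4: (writes runs this)
  Trigram 5: (runs this until)
  Trigram 6: (this until artist)
  Trigram 7: (until artist drinks)
Total word trigrams: 9 - 2 = 7

7


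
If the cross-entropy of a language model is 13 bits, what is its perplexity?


Perplexity formula: PP = 2^H
H = 13
PP = 2^13
PP = 2^13 = 8192

8192


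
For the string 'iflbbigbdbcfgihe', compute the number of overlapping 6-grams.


String 'iflbbigbdbcfgihe' has length L = 16.
Number of overlapping n-grams = L - n + 1
Substituting: 16 - 6 + 1 = 11

11


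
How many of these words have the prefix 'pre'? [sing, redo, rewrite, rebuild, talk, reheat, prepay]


Checking each word for prefix 'pre':
  'sing' -> no (count: 0)
  'redo' -> no (count: 0)
  'rewrite' -> no (count: 0)
  'rebuild' -> no (count: 0)
  'talk' -> no (count: 0)
  'reheat' -> no (count: 0)
  'prepay' -> YES, starts with 'pre' (count: 1)
Total with prefix 'pre': 1

1


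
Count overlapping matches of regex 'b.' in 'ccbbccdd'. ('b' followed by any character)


Pattern: b. means 'b' followed by any character.
Scanning 'ccbbccdd' position-by-position:
  Pos 0: window 'cc' -> no
  Pos 1: window 'cb' -> no
  Pos 2: window 'bb' -> MATCH
  Pos 3: window 'bc' -> MATCH
  Pos 4: window 'cc' -> no
  Pos 5: window 'cd' -> no
  Pos 6: window 'dd' -> no
  Pos 7: window 'd' -> no
Total matches: 2

2


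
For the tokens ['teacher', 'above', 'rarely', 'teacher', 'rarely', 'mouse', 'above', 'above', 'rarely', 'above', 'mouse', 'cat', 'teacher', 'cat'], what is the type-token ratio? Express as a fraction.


Tokens: 14
Unique types: ('above', 'cat', 'mouse', 'rarely', 'teacher') = 5
TTR = 5/14
Already in lowest terms.

5/14


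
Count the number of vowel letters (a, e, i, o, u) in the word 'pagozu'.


Scanning each character of 'pagozu':
  Position 1: 'p' -> consonant (running count: 0)
  Position 2: 'a' -> vowel (running count: 1)
  Position 3: 'g' -> consonant (running count: 1)
  Position 4: 'o' -> vowel (running count: 2)
  Position 5: 'z' -> consonant (running count: 2)
  Position 6: 'u' -> vowel (running count: 3)
Total vowels: 3

3


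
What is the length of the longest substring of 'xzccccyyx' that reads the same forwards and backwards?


Scanning 'xzccccyyx' for palindromic substrings.
Substring at positions 2-5: 'cccc'.
Check: reverse('cccc') = 'cccc' -> palindrome confirmed.
Neighbouring characters ('z' / 'y') break symmetry, so it cannot extend further.
No longer palindromic substring exists; longest length = 4

4


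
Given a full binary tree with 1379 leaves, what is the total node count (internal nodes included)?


Leaf nodes (terminals): 1379
Internal nodes = n - 1 = 1379 - 1 = 1378
Total = leaves + internal = 1379 + 1378 = 2757

2757


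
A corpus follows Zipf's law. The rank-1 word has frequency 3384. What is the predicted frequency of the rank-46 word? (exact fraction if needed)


Zipf's law: freq(rank) = f1 / rank
f1 = 3384, rank = 46
freq = 3384 / 46
GCD(3384, 46) = 2
Simplified: 1692/23

1692/23


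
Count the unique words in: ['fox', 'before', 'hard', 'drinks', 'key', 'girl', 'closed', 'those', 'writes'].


Listing all tokens and tracking unique types:
  Token 1: 'fox' -> NEW (unique so far: 1)
  Token 2: 'before' -> NEW (unique so far: 2)
  Token 3: 'hard' -> NEW (unique so far: 3)
  Token 4: 'drinks' -> NEW (unique so far: 4)
  Token 5: 'key' -> NEW (unique so far: 5)
  Token 6: 'girl' -> NEW (unique so far: 6)
  Token 7: 'closed' -> NEW (unique so far: 7)
  Token 8: 'those' -> NEW (unique so far: 8)
  Token 9: 'writes' -> NEW (unique so far: 9)
Unique types: ('before', 'closed', 'drinks', 'fox', 'girl', 'hard', 'key', 'those', 'writes')
Vocabulary size: 9

9


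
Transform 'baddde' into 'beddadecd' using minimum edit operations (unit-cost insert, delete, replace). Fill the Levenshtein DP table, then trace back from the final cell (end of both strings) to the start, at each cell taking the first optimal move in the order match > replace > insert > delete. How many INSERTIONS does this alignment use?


Edit distance = 4. Backtracking from cell (6, 9) with preference match > replace > insert > delete,
then listing the resulting alignment 'baddde' -> 'beddadecd' left to right:
  Step 1: keep 'b'
  Step 2: replace a->e
  Step 3: keep 'd'
  Step 4: keep 'd'
  Step 5: insert 'a' [insertion #1]
  Step 6: keep 'd'
  Step 7: keep 'e'
  Step 8: insert 'c' [insertion #2]
  Step 9: insert 'd' [insertion #3]
Total insertions: 3

3


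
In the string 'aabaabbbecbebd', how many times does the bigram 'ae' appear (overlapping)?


Scanning 'aabaabbbecbebd' for bigram 'ae':
  Position 0: 'aa' -> no
  Position 1: 'ab' -> no
  Position 2: 'ba' -> no
  Position 3: 'aa' -> no
  Position 4: 'ab' -> no
  Position 5: 'bb' -> no
  Position 6: 'bb' -> no
  Position 7: 'be' -> no
  Position 8: 'ec' -> no
  Position 9: 'cb' -> no
  Position 10: 'be' -> no
  Position 11: 'eb' -> no
  Position 12: 'bd' -> no
Total matches: 0

0


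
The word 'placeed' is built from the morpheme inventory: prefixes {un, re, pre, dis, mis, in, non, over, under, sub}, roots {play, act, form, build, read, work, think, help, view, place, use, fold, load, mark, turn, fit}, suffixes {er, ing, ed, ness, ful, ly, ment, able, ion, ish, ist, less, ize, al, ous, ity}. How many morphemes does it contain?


Segmenting 'placeed' against the inventory:
  'place' -> root (morpheme 1)
  'ed' -> suffix (morpheme 2)
Total morphemes: 2

2


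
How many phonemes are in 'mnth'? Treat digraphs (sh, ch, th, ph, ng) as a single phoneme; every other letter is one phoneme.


Parsing 'mnth' greedily, digraphs first:
  'm' -> consonant phoneme (phonemes so far: 1)
  'n' -> consonant phoneme (phonemes so far: 2)
  'th' -> digraph (1 consonant phoneme) (phonemes so far: 3)
Total phonemes: 3

3


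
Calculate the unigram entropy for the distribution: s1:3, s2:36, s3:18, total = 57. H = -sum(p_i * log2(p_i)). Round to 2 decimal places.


Computing entropy H = -sum(p_i * log2(p_i)):
  s1: p = 3/57 = 0.0526, -p*log2(p) = 0.2236
  s2: p = 36/57 = 0.6316, -p*log2(p) = 0.4187
  s3: p = 18/57 = 0.3158, -p*log2(p) = 0.5251
H = sum of terms = 1.1674
Rounded to 2 decimals: 1.17

1.17


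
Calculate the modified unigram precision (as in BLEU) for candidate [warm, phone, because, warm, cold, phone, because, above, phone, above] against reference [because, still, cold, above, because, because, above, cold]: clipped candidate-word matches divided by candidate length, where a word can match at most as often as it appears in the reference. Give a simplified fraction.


Reference word counts: {'above': 2, 'because': 3, 'cold': 2, 'still': 1}
Checking each candidate word (with clipping):
  'warm' -> not in reference -> no match (matches: 0)
  'phone' -> not in reference -> no match (matches: 0)
  'because' -> in reference (ref count 3, used 1/3) -> match (matches: 1)
  'warm' -> not in reference -> no match (matches: 1)
  'cold' -> in reference (ref count 2, used 1/2) -> match (matches: 2)
  'phone' -> not in reference -> no match (matches: 2)
  'because' -> in reference (ref count 3, used 2/3) -> match (matches: 3)
  'above' -> in reference (ref count 2, used 1/2) -> match (matches: 4)
  'phone' -> not in reference -> no match (matches: 4)
  'above' -> in reference (ref count 2, used 2/2) -> match (matches: 5)
Clipped matches: 5, Candidate length: 10
Precision = 5/10 = 1/2

1/2


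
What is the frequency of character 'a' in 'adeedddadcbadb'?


Scanning 'adeedddadcbadb' for 'a':
  Position 0: 'a' -> MATCH (count: 1)
  Position 7: 'a' -> MATCH (count: 2)
  Position 11: 'a' -> MATCH (count: 3)
Total occurrences of 'a': 3

3


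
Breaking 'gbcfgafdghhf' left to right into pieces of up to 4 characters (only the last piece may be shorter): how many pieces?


'gbcfgafdghhf' has 12 characters.
Chunking with max size 4:
  Chunk 1: 'gbcf' (positions 0-3)
  Chunk 2: 'gafd' (positions 4-7)
  Chunk 3: 'ghhf' (positions 8-11)
Total chunks: ceil(12 / 4) = 3

3


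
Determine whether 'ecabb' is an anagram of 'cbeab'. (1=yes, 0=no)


Sort characters of 'ecabb': 'abbce'
Sort characters of 'cbeab': 'abbce'
Sorted forms match -> they ARE anagrams
Result: 1

1


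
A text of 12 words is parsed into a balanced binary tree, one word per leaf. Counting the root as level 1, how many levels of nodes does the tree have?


In a balanced binary tree with n leaves the deepest leaf is ceil(log2(n)) edges below the root,
so counting node levels inclusive of root and leaves gives ceil(log2(n)) + 1 levels.
log2(12) = 3.5850
ceil(3.5850) = 4
levels = 4 + 1 = 5

5


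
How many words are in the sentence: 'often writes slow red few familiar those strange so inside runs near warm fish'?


Counting words by splitting on spaces:
  Word 1: 'often'
  Word 2: 'writes'
  Word 3: 'slow'
  Word 4: 'red'
  Word 5: 'few'
  Word 6: 'familiar'
  Word 7: 'those'
  Word 8: 'strange'
  Word 9: 'so'
  Word 10: 'inside'
  Word 11: 'runs'
  Word 12: 'near'
  Word 13: 'warm'
  Word 14: 'fish'
Total words: 14

14


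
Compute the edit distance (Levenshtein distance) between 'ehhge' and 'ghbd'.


Building DP table for s1='ehhge' (len 5) and s2='ghbd' (len 4):
       g  h  b  d
    0  1  2  3  4
  e 1  1  2  3  4
  h 2  2  1  2  3
  h 3  3  2  2  3
  g 4  3  3  3  3
  e 5  4  4  4  4
Edit distance = dp[5][4] = 4

4


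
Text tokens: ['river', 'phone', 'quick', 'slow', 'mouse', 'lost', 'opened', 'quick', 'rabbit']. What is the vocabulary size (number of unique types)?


Listing all tokens and tracking unique types:
  Token 1: 'river' -> NEW (unique so far: 1)
  Token 2: 'phone' -> NEW (unique so far: 2)
  Token 3: 'quick' -> NEW (unique so far: 3)
  Token 4: 'slow' -> NEW (unique so far: 4)
  Token 5: 'mouse' -> NEW (unique so far: 5)
  Token 6: 'lost' -> NEW (unique so far: 6)
  Token 7: 'opened' -> NEW (unique so far: 7)
  Token 8: 'quick' -> duplicate (unique so far: 7)
  Token 9: 'rabbit' -> NEW (unique so far: 8)
Unique types: ('lost', 'mouse', 'opened', 'phone', 'quick', 'rabbit', 'river', 'slow')
Vocabulary size: 8

8


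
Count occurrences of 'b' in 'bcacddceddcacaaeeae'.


Scanning 'bcacddceddcacaaeeae' for 'b':
  Position 0: 'b' -> MATCH (count: 1)
Total occurrences of 'b': 1

1


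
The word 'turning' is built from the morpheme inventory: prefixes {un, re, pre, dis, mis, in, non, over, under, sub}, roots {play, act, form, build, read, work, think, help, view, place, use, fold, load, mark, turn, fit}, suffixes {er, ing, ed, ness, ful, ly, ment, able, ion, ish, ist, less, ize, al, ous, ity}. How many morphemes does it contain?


Segmenting 'turning' against the inventory:
  'turn' -> root (morpheme 1)
  'ing' -> suffix (morpheme 2)
Total morphemes: 2

2


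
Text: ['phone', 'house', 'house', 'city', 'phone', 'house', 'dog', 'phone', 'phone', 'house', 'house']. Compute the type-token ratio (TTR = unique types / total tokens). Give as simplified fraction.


Tokens: 11
Unique types: ('city', 'dog', 'house', 'phone') = 4
TTR = 4/11
Already in lowest terms.

4/11


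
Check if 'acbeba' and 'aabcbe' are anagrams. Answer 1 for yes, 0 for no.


Sort characters of 'acbeba': 'aabbce'
Sort characters of 'aabcbe': 'aabbce'
Sorted forms match -> they ARE anagrams
Result: 1

1


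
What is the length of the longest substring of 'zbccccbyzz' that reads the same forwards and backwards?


Scanning 'zbccccbyzz' for palindromic substrings.
Substring at positions 1-6: 'bccccb'.
Check: reverse('bccccb') = 'bccccb' -> palindrome confirmed.
Neighbouring characters ('z' / 'y') break symmetry, so it cannot extend further.
No longer palindromic substring exists; longest length = 6

6


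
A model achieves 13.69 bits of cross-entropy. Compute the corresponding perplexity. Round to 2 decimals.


Perplexity formula: PP = 2^H
H = 13.69
PP = 2^13.69
Decompose: 2^13.69 = 2^13 * 2^0.69
2^13 = 8192, 2^0.69 ~ 1.6132835
PP ~ 8192 * 1.6132835 = 13216.0184320
Rounded to 2 decimals: 13216.02

13216.02


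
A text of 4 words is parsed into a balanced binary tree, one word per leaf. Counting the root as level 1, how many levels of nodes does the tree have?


In a balanced binary tree with n leaves the deepest leaf is ceil(log2(n)) edges below the root,
so counting node levels inclusive of root and leaves gives ceil(log2(n)) + 1 levels.
log2(4) = 2.0000
ceil(2.0000) = 2
levels = 2 + 1 = 3

3


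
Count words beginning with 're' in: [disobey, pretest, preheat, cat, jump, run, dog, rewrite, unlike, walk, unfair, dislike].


Checking each word for prefix 're':
  'disobey' -> no (count: 0)
  'pretest' -> no (count: 0)
  'preheat' -> no (count: 0)
  'cat' -> no (count: 0)
  'jump' -> no (count: 0)
  'run' -> no (count: 0)
  'dog' -> no (count: 0)
  'rewrite' -> YES, starts with 're' (count: 1)
  'unlike' -> no (count: 1)
  'walk' -> no (count: 1)
  'unfair' -> no (count: 1)
  'dislike' -> no (count: 1)
Total with prefix 're': 1

1


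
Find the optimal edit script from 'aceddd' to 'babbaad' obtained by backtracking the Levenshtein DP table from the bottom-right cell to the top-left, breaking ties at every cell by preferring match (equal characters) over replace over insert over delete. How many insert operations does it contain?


Edit distance = 5. Backtracking from cell (6, 7) with preference match > replace > insert > delete,
then listing the resulting alignment 'aceddd' -> 'babbaad' left to right:
  Step 1: insert 'b' [insertion #1]
  Step 2: keep 'a'
  Step 3: replace c->b
  Step 4: replace e->b
  Step 5: replace d->a
  Step 6: replace d->a
  Step 7: keep 'd'
Total insertions: 1

1


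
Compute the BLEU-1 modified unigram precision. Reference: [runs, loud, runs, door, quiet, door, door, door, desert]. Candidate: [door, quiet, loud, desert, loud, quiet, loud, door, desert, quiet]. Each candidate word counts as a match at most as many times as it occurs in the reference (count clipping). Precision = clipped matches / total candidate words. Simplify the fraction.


Reference word counts: {'desert': 1, 'door': 4, 'loud': 1, 'quiet': 1, 'runs': 2}
Checking each candidate word (with clipping):
  'door' -> in reference (ref count 4, used 1/4) -> match (matches: 1)
  'quiet' -> in reference (ref count 1, used 1/1) -> match (matches: 2)
  'loud' -> in reference (ref count 1, used 1/1) -> match (matches: 3)
  'desert' -> in reference (ref count 1, used 1/1) -> match (matches: 4)
  'loud' -> ref count 1 already used up (1/1) -> clipped, no match (matches: 4)
  'quiet' -> ref count 1 already used up (1/1) -> clipped, no match (matches: 4)
  'loud' -> ref count 1 already used up (1/1) -> clipped, no match (matches: 4)
  'door' -> in reference (ref count 4, used 2/4) -> match (matches: 5)
  'desert' -> ref count 1 already used up (1/1) -> clipped, no match (matches: 5)
  'quiet' -> ref count 1 already used up (1/1) -> clipped, no match (matches: 5)
Clipped matches: 5, Candidate length: 10
Precision = 5/10 = 1/2

1/2


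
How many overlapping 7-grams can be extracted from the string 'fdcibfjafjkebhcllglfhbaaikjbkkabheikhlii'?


String 'fdcibfjafjkebhcllglfhbaaikjbkkabheikhlii' has length L = 40.
Number of overlapping n-grams = L - n + 1
Substituting: 40 - 7 + 1 = 34

34


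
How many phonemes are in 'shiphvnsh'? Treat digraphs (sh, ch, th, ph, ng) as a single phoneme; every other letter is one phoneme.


Parsing 'shiphvnsh' greedily, digraphs first:
  'sh' -> digraph (1 consonant phoneme) (phonemes so far: 1)
  'i' -> vowel phoneme (phonemes so far: 2)
  'ph' -> digraph (1 consonant phoneme) (phonemes so far: 3)
  'v' -> consonant phoneme (phonemes so far: 4)
  'n' -> consonant phoneme (phonemes so far: 5)
  'sh' -> digraph (1 consonant phoneme) (phonemes so far: 6)
Total phonemes: 6

6


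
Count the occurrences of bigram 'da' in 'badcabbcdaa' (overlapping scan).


Scanning 'badcabbcdaa' for bigram 'da':
  Position 0: 'ba' -> no
  Position 1: 'ad' -> no
  Position 2: 'dc' -> no
  Position 3: 'ca' -> no
  Position 4: 'ab' -> no
  Position 5: 'bb' -> no
  Position 6: 'bc' -> no
  Position 7: 'cd' -> no
  Position 8: 'da' -> MATCH
  Position 9: 'aa' -> no
Total matches: 1

1


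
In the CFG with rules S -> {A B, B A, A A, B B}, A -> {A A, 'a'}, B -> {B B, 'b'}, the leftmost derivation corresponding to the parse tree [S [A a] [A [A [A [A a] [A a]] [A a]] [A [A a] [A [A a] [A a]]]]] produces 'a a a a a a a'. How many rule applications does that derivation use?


Every bracketed nonterminal node [X ...] in the tree is produced by exactly one rule application.
Reading the tree off as a leftmost derivation:
  Step 1: S  =>  A A   (applied S -> A A)
  Step 2: A A  =>  a A   (applied A -> a)
  Step 3: a A  =>  a A A   (applied A -> A A)
  Step 4: a A A  =>  a A A A   (applied A -> A A)
  Step 5: a A A A  =>  a A A A A   (applied A -> A A)
  Step 6: a A A A A  =>  a a A A A   (applied A -> a)
  Step 7: a a A A A  =>  a a a A A   (applied A -> a)
  Step 8: a a a A A  =>  a a a a A   (applied A -> a)
  Step 9: a a a a A  =>  a a a a A A   (applied A -> A A)
  Step 10: a a a a A A  =>  a a a a a A   (applied A -> a)
  Step 11: a a a a a A  =>  a a a a a A A   (applied A -> A A)
  Step 12: a a a a a A A  =>  a a a a a a A   (applied A -> a)
  Step 13: a a a a a a A  =>  a a a a a a a   (applied A -> a)
Final yield: a a a a a a a
Total rewrite steps: 13

13


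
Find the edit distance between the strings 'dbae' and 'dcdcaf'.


Building DP table for s1='dbae' (len 4) and s2='dcdcaf' (len 6):
       d  c  d  c  a  f
    0  1  2  3  4  5  6
  d 1  0  1  2  3  4  5
  b 2  1  1  2  3  4  5
  a 3  2  2  2  3  3  4
  e 4  3  3  3  3  4  4
Edit distance = dp[4][6] = 4

4


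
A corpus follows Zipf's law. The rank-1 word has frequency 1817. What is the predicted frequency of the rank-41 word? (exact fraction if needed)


Zipf's law: freq(rank) = f1 / rank
f1 = 1817, rank = 41
freq = 1817 / 41
GCD(1817, 41) = 1
Simplified: 1817/41

1817/41


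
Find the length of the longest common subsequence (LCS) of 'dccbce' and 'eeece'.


DP table for LCS of 'dccbce' and 'eeece':
       e  e  e  c  e
    0  0  0  0  0  0
  d 0  0  0  0  0  0
  c 0  0  0  0  1  1
  c 0  0  0  0  1  1
  b 0  0  0  0  1  1
  c 0  0  0  0  1  1
  e 0  1  1  1  1  2
LCS: 'ce'
LCS length = 2

2


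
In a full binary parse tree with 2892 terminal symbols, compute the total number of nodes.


Leaf nodes (terminals): 2892
Internal nodes = n - 1 = 2892 - 1 = 2891
Total = leaves + internal = 2892 + 2891 = 5783

5783


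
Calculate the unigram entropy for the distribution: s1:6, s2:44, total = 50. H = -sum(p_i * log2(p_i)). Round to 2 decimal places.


Computing entropy H = -sum(p_i * log2(p_i)):
  s1: p = 6/50 = 0.1200, -p*log2(p) = 0.3671
  s2: p = 44/50 = 0.8800, -p*log2(p) = 0.1623
H = sum of terms = 0.5294
Rounded to 2 decimals: 0.53

0.53


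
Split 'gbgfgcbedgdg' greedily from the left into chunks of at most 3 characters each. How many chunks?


'gbgfgcbedgdg' has 12 characters.
Chunking with max size 3:
  Chunk 1: 'gbg' (positions 0-2)
  Chunk 2: 'fgc' (positions 3-5)
  Chunk 3: 'bed' (positions 6-8)
  Chunk 4: 'gdg' (positions 9-11)
Total chunks: ceil(12 / 3) = 4

4


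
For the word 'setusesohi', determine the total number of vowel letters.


Scanning each character of 'setusesohi':
  Position 1: 's' -> consonant (running count: 0)
  Position 2: 'e' -> vowel (running count: 1)
  Position 3: 't' -> consonant (running count: 1)
  Position 4: 'u' -> vowel (running count: 2)
  Position 5: 's' -> consonant (running count: 2)
  Position 6: 'e' -> vowel (running count: 3)
  Position 7: 's' -> consonant (running count: 3)
  Position 8: 'o' -> vowel (running count: 4)
  Position 9: 'h' -> consonant (running count: 4)
  Position 10: 'i' -> vowel (running count: 5)
Total vowels: 5

5


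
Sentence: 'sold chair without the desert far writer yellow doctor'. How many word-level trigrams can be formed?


Word trigrams from [9] words:
  Trigram 1: (sold chair without)
  Trigram 2: (chair without the)
  Trigram 3: (without the desert)
  Trigram 4: (the desert far)
  Trigram 5: (desert far writer)
  Trigram 6: (far writer yellow)
  Trigram 7: (writer yellow doctor)
Total word trigrams: 9 - 2 = 7

7


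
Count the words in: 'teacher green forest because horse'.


Counting words by splitting on spaces:
  Word 1: 'teacher'
  Word 2: 'green'
  Word 3: 'forest'
  Word 4: 'because'
  Word 5: 'horse'
Total words: 5

5


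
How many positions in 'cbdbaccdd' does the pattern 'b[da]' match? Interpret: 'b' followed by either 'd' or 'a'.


Pattern: b[da] means 'b' followed by either 'd' or 'a'.
Scanning 'cbdbaccdd' position-by-position:
  Pos 0: window 'cb' -> no
  Pos 1: window 'bd' -> MATCH
  Pos 2: window 'db' -> no
  Pos 3: window 'ba' -> MATCH
  Pos 4: window 'ac' -> no
  Pos 5: window 'cc' -> no
  Pos 6: window 'cd' -> no
  Pos 7: window 'dd' -> no
  Pos 8: window 'd' -> no
Total matches: 2

2


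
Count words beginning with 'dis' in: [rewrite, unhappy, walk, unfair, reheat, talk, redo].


Checking each word for prefix 'dis':
  'rewrite' -> no (count: 0)
  'unhappy' -> no (count: 0)
  'walk' -> no (count: 0)
  'unfair' -> no (count: 0)
  'reheat' -> no (count: 0)
  'talk' -> no (count: 0)
  'redo' -> no (count: 0)
Total with prefix 'dis': 0

0


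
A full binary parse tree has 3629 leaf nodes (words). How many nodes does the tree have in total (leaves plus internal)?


Leaf nodes (terminals): 3629
Internal nodes = n - 1 = 3629 - 1 = 3628
Total = leaves + internal = 3629 + 3628 = 7257

7257


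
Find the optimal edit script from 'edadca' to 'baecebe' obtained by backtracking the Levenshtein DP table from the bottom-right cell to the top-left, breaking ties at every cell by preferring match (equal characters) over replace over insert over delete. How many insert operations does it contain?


Edit distance = 6. Backtracking from cell (6, 7) with preference match > replace > insert > delete,
then listing the resulting alignment 'edadca' -> 'baecebe' left to right:
  Step 1: delete 'e'
  Step 2: replace d->b
  Step 3: keep 'a'
  Step 4: replace d->e
  Step 5: keep 'c'
  Step 6: insert 'e' [insertion #1]
  Step 7: insert 'b' [insertion #2]
  Step 8: replace a->e
Total insertions: 2

2


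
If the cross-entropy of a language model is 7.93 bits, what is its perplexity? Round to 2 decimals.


Perplexity formula: PP = 2^H
H = 7.93
PP = 2^7.93
Decompose: 2^7.93 = 2^7 * 2^0.93
2^7 = 128, 2^0.93 ~ 1.9052760
PP ~ 128 * 1.9052760 = 243.8753280
Rounded to 2 decimals: 243.88

243.88


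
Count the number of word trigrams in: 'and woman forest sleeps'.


Word trigrams from [4] words:
  Trigram 1: (and woman forest)
  Trigram 2: (woman forest sleeps)
Total word trigrams: 4 - 2 = 2

2


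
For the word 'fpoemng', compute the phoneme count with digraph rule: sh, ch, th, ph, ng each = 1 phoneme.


Parsing 'fpoemng' greedily, digraphs first:
  'f' -> consonant phoneme (phonemes so far: 1)
  'p' -> consonant phoneme (phonemes so far: 2)
  'o' -> vowel phoneme (phonemes so far: 3)
  'e' -> vowel phoneme (phonemes so far: 4)
  'm' -> consonant phoneme (phonemes so far: 5)
  'ng' -> digraph (1 consonant phoneme) (phonemes so far: 6)
Total phonemes: 6

6


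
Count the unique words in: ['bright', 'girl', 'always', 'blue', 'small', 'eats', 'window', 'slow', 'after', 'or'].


Listing all tokens and tracking unique types:
  Token 1: 'bright' -> NEW (unique so far: 1)
  Token 2: 'girl' -> NEW (unique so far: 2)
  Token 3: 'always' -> NEW (unique so far: 3)
  Token 4: 'blue' -> NEW (unique so far: 4)
  Token 5: 'small' -> NEW (unique so far: 5)
  Token 6: 'eats' -> NEW (unique so far: 6)
  Token 7: 'window' -> NEW (unique so far: 7)
  Token 8: 'slow' -> NEW (unique so far: 8)
  Token 9: 'after' -> NEW (unique so far: 9)
  Token 10: 'or' -> NEW (unique so far: 10)
Unique types: ('after', 'always', 'blue', 'bright', 'eats', 'girl', 'or', 'slow', 'small', 'window')
Vocabulary size: 10

10


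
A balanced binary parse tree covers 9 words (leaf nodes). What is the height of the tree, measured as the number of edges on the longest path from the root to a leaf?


In a balanced binary tree with n leaves the deepest leaf is ceil(log2(n)) edges below the root.
log2(9) = 3.1699
ceil(3.1699) = 4
height (edges) = 4

4


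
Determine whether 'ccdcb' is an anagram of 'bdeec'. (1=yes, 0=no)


Sort characters of 'ccdcb': 'bcccd'
Sort characters of 'bdeec': 'bcdee'
Sorted forms differ -> they are NOT anagrams
Result: 0

0


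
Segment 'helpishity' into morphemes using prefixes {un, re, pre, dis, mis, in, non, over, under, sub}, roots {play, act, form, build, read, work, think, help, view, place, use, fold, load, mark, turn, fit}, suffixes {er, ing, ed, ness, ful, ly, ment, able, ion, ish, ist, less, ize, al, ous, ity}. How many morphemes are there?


Segmenting 'helpishity' against the inventory:
  'help' -> root (morpheme 1)
  'ish' -> suffix (morpheme 2)
  'ity' -> suffix (morpheme 3)
Total morphemes: 3

3


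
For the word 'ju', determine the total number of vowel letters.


Scanning each character of 'ju':
  Position 1: 'j' -> consonant (running count: 0)
  Position 2: 'u' -> vowel (running count: 1)
Total vowels: 1

1


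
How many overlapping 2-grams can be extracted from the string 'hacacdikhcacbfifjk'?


String 'hacacdikhcacbfifjk' has length L = 18.
Number of overlapping n-grams = L - n + 1
Substituting: 18 - 2 + 1 = 17

17


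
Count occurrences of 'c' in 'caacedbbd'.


Scanning 'caacedbbd' for 'c':
  Position 0: 'c' -> MATCH (count: 1)
  Position 3: 'c' -> MATCH (count: 2)
Total occurrences of 'c': 2

2


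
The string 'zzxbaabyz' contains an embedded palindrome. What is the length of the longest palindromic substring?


Scanning 'zzxbaabyz' for palindromic substrings.
Substring at positions 3-6: 'baab'.
Check: reverse('baab') = 'baab' -> palindrome confirmed.
Neighbouring characters ('x' / 'y') break symmetry, so it cannot extend further.
No longer palindromic substring exists; longest length = 4

4


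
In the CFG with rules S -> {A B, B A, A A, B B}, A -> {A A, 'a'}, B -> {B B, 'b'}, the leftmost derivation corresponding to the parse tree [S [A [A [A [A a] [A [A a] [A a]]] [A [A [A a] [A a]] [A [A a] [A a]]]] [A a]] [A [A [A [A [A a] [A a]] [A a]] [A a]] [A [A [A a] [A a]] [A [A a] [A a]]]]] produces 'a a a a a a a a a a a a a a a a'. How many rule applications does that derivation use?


Every bracketed nonterminal node [X ...] in the tree is produced by exactly one rule application.
Reading the tree off as a leftmost derivation:
  Step 1: S  =>  A A   (applied S -> A A)
  Step 2: A A  =>  A A A   (applied A -> A A)
  Step 3: A A A  =>  A A A A   (applied A -> A A)
  Step 4: A A A A  =>  A A A A A   (applied A -> A A)
  Step 5: A A A A A  =>  a A A A A   (applied A -> a)
  Step 6: a A A A A  =>  a A A A A A   (applied A -> A A)
  Step 7: a A A A A A  =>  a a A A A A   (applied A -> a)
  Step 8: a a A A A A  =>  a a a A A A   (applied A -> a)
  Step 9: a a a A A A  =>  a a a A A A A   (applied A -> A A)
  Step 10: a a a A A A A  =>  a a a A A A A A   (applied A -> A A)
  Step 11: a a a A A A A A  =>  a a a a A A A A   (applied A -> a)
  Step 12: a a a a A A A A  =>  a a a a a A A A   (applied A -> a)
  Step 13: a a a a a A A A  =>  a a a a a A A A A   (applied A -> A A)
  Step 14: a a a a a A A A A  =>  a a a a a a A A A   (applied A -> a)
  Step 15: a a a a a a A A A  =>  a a a a a a a A A   (applied A -> a)
  Step 16: a a a a a a a A A  =>  a a a a a a a a A   (applied A -> a)
  Step 17: a a a a a a a a A  =>  a a a a a a a a A A   (applied A -> A A)
  Step 18: a a a a a a a a A A  =>  a a a a a a a a A A A   (applied A -> A A)
  Step 19: a a a a a a a a A A A  =>  a a a a a a a a A A A A   (applied A -> A A)
  Step 20: a a a a a a a a A A A A  =>  a a a a a a a a A A A A A   (applied A -> A A)
  Step 21: a a a a a a a a A A A A A  =>  a a a a a a a a a A A A A   (applied A -> a)
  Step 22: a a a a a a a a a A A A A  =>  a a a a a a a a a a A A A   (applied A -> a)
  Step 23: a a a a a a a a a a A A A  =>  a a a a a a a a a a a A A   (applied A -> a)
  Step 24: a a a a a a a a a a a A A  =>  a a a a a a a a a a a a A   (applied A -> a)
  Step 25: a a a a a a a a a a a a A  =>  a a a a a a a a a a a a A A   (applied A -> A A)
  Step 26: a a a a a a a a a a a a A A  =>  a a a a a a a a a a a a A A A   (applied A -> A A)
  Step 27: a a a a a a a a a a a a A A A  =>  a a a a a a a a a a a a a A A   (applied A -> a)
  Step 28: a a a a a a a a a a a a a A A  =>  a a a a a a a a a a a a a a A   (applied A -> a)
  Step 29: a a a a a a a a a a a a a a A  =>  a a a a a a a a a a a a a a A A   (applied A -> A A)
  Step 30: a a a a a a a a a a a a a a A A  =>  a a a a a a a a a a a a a a a A   (applied A -> a)
  Step 31: a a a a a a a a a a a a a a a A  =>  a a a a a a a a a a a a a a a a   (applied A -> a)
Final yield: a a a a a a a a a a a a a a a a
Total rewrite steps: 31

31


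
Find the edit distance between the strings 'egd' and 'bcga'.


Building DP table for s1='egd' (len 3) and s2='bcga' (len 4):
       b  c  g  a
    0  1  2  3  4
  e 1  1  2  3  4
  g 2  2  2  2  3
  d 3  3  3  3  3
Edit distance = dp[3][4] = 3

3


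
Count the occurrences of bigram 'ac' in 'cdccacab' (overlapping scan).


Scanning 'cdccacab' for bigram 'ac':
  Position 0: 'cd' -> no
  Position 1: 'dc' -> no
  Position 2: 'cc' -> no
  Position 3: 'ca' -> no
  Position 4: 'ac' -> MATCH
  Position 5: 'ca' -> no
  Position 6: 'ab' -> no
Total matches: 1

1


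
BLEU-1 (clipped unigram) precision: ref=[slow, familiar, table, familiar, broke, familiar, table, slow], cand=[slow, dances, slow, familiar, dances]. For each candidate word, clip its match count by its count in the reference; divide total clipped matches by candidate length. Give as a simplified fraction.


Reference word counts: {'broke': 1, 'familiar': 3, 'slow': 2, 'table': 2}
Checking each candidate word (with clipping):
  'slow' -> in reference (ref count 2, used 1/2) -> match (matches: 1)
  'dances' -> not in reference -> no match (matches: 1)
  'slow' -> in reference (ref count 2, used 2/2) -> match (matches: 2)
  'familiar' -> in reference (ref count 3, used 1/3) -> match (matches: 3)
  'dances' -> not in reference -> no match (matches: 3)
Clipped matches: 3, Candidate length: 5
Precision = 3/5

3/5


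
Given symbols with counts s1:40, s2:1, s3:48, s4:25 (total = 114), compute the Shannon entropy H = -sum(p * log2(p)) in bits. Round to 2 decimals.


Computing entropy H = -sum(p_i * log2(p_i)):
  s1: p = 40/114 = 0.3509, -p*log2(p) = 0.5302
  s2: p = 1/114 = 0.0088, -p*log2(p) = 0.0599
  s3: p = 48/114 = 0.4211, -p*log2(p) = 0.5254
  s4: p = 25/114 = 0.2193, -p*log2(p) = 0.4801
H = sum of terms = 1.5956
Rounded to 2 decimals: 1.60

1.60
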